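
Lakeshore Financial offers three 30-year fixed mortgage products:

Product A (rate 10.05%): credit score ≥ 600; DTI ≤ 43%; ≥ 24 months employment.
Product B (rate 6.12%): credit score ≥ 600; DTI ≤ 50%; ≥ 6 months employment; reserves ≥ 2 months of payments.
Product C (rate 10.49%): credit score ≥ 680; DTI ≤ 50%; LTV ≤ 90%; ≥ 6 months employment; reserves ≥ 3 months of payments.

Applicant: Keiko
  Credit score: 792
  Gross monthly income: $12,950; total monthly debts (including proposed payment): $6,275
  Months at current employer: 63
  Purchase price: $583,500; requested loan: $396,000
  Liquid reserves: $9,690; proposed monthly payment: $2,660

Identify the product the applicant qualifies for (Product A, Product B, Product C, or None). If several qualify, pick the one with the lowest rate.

DTI = 6,275/12,950 = 48.5%.
LTV = 396,000/583,500 = 67.9%.
Reserves = 9,690/2,660 = 3.6 months.
Product A: score 792 ≥ 600; DTI 48.5% > 43%; employment 63 ≥ 24 mo → does not qualify.
Product B: score 792 ≥ 600; DTI 48.5% ≤ 50%; employment 63 ≥ 6 mo; reserves 3.6 ≥ 2 mo → qualifies.
Product C: score 792 ≥ 680; DTI 48.5% ≤ 50%; LTV 67.9% ≤ 90%; employment 63 ≥ 6 mo; reserves 3.6 ≥ 3 mo → qualifies.
Qualifying: Product B, Product C. Lowest rate is 6.12% → Product B.

Product B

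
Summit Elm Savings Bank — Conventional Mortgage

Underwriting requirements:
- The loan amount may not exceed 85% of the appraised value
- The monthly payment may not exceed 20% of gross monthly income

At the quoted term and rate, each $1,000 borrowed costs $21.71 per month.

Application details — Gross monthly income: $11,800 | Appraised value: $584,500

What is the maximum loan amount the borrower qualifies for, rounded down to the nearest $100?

$108,700

Payment cap: 20% × $11,800 = $2,360/month.
At $21.71 per $1,000, that supports 2,360/21.71 × 1,000 ≈ $108,705 → $108,700.
LTV cap: 85% × $584,500 = $496,825 → $496,800.
Binding constraint: payment-to-income.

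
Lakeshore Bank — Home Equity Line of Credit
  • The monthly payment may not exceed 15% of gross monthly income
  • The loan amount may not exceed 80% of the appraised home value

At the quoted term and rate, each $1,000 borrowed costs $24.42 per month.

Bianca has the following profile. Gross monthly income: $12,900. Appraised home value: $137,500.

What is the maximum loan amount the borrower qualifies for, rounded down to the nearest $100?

$79,200

Payment cap: 15% × $12,900 = $1,935/month.
At $24.42 per $1,000, that supports 1,935/24.42 × 1,000 ≈ $79,238 → $79,200.
LTV cap: 80% × $137,500 = $110,000 → $110,000.
Binding constraint: payment-to-income.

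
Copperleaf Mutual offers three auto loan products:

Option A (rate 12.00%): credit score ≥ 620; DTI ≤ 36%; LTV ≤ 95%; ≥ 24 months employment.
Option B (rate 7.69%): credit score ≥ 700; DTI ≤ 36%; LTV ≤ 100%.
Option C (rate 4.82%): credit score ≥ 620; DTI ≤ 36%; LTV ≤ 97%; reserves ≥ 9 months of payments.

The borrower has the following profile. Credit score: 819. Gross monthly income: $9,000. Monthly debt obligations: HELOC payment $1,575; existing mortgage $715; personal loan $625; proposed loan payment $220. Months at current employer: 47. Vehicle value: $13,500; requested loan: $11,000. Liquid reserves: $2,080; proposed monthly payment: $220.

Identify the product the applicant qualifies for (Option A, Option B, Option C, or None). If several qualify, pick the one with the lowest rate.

Option C

Total debts = (1,575 + 715 + 625 + 220) = 3,135; DTI = 3,135/9,000 = 34.8%.
LTV = 11,000/13,500 = 81.5%.
Reserves = 2,080/220 = 9.5 months.
Option A: score 819 ≥ 620; DTI 34.8% ≤ 36%; LTV 81.5% ≤ 95%; employment 47 ≥ 24 mo → qualifies.
Option B: score 819 ≥ 700; DTI 34.8% ≤ 36%; LTV 81.5% ≤ 100% → qualifies.
Option C: score 819 ≥ 620; DTI 34.8% ≤ 36%; LTV 81.5% ≤ 97%; reserves 9.5 ≥ 9 mo → qualifies.
Qualifying: Option A, Option B, Option C. Lowest rate is 4.82% → Option C.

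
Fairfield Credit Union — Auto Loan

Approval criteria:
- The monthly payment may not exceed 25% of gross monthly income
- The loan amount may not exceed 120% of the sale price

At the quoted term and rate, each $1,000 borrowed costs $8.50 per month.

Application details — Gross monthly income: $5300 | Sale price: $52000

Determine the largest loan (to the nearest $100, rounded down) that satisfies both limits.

Payment cap: 25% × $5,300 = $1,325/month.
At $8.50 per $1,000, that supports 1,325/8.50 × 1,000 ≈ $155,882 → $155,800.
LTV cap: 120% × $52,000 = $62,400 → $62,400.
Binding constraint: loan-to-value.

$62,400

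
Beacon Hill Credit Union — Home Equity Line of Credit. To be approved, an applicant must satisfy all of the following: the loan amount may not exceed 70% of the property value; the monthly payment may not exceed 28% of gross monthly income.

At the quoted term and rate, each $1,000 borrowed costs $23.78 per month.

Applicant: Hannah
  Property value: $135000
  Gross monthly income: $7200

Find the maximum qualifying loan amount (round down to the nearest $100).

Payment cap: 28% × $7,200 = $2,016/month.
At $23.78 per $1,000, that supports 2,016/23.78 × 1,000 ≈ $84,777 → $84,700.
LTV cap: 70% × $135,000 = $94,500 → $94,500.
Binding constraint: payment-to-income.

$84,700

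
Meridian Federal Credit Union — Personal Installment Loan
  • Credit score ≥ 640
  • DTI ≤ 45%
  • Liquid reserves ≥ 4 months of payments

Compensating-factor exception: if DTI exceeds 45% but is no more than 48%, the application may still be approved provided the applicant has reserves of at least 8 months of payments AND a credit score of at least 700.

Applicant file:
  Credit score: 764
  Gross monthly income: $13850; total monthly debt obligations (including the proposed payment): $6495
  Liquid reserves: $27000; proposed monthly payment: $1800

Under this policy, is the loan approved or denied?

Credit score 764 ≥ 640 (meets base)
DTI: 6,495 ÷ 13,850 = 46.9%, over the 45% base limit.
Reserves = 27,000/1,800 = 15.0 months ≥ 4
46.9% falls in the override range (45%–48%), so the compensating-factor test applies.
Reserves 15.0 ≥ 8 months; credit score 764 ≥ 700.
Both override conditions satisfied; DTI exception granted.

Approved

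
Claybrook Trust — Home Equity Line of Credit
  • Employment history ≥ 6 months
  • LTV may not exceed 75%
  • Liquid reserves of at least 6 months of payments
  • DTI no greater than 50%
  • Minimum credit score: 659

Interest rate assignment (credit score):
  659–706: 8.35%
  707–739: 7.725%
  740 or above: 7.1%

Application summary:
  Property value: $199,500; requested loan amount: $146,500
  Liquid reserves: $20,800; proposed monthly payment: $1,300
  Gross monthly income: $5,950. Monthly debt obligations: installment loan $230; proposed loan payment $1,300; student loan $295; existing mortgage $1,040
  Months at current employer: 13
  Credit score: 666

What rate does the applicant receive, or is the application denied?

Credit score 666 ≥ 659 (meets minimum)
Reserves: 20,800 ÷ 1,300 = 16.0 months (meets 6-month minimum)
Total monthly debts = (230 + 1,300 + 295 + 1,040) = 2,865. Debt-to-income = 2,865/5,950 = 48.2% — meets 50% limit
LTV = 146,500/199,500 = 73.4% ≤ 75%
Employment 13 ≥ 6 months
All requirements met. Score 666 falls in the 659–706 tier → 8.35%.

Approved at 8.35%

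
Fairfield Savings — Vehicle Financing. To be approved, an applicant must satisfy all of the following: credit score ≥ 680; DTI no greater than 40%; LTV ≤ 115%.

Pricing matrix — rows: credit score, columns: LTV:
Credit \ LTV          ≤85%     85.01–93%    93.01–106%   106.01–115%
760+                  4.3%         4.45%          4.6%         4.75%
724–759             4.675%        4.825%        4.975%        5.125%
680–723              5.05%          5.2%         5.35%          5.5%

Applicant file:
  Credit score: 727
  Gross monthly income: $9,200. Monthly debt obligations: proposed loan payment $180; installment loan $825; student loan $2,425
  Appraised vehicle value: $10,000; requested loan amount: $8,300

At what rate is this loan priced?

4.675%

Credit score 727 ≥ 680; Total monthly debts = (180 + 825 + 2,425) = 3,430. DTI: 3,430 ÷ 9,200 = 37.3%, within the 40% cap
Loan-to-value = 8,300/10,000 = 83% — pass (115% max)
Credit 727 → row 724–759; LTV 83% → column ≤85%. Grid cell → 4.675%.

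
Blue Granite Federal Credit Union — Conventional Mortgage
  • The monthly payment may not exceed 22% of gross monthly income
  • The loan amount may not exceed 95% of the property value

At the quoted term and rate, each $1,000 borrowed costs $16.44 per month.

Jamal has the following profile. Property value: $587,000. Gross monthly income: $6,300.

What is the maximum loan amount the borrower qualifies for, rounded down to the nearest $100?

$84,300

Payment cap: 22% × $6,300 = $1,386/month.
At $16.44 per $1,000, that supports 1,386/16.44 × 1,000 ≈ $84,306 → $84,300.
LTV cap: 95% × $587,000 = $557,650 → $557,600.
Binding constraint: payment-to-income.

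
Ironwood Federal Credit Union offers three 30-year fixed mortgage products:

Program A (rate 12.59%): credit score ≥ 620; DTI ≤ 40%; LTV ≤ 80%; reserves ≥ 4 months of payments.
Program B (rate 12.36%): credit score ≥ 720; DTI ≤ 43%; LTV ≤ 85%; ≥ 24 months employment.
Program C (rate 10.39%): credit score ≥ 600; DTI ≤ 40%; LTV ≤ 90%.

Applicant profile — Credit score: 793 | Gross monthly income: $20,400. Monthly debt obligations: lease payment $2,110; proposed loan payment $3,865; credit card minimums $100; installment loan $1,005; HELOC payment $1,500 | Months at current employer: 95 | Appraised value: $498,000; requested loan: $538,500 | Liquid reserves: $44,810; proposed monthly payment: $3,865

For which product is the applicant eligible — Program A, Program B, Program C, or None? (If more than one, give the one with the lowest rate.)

Total debts = (2,110 + 3,865 + 100 + 1,005 + 1,500) = 8,580; DTI = 8,580/20,400 = 42.1%.
LTV = 538,500/498,000 = 108.1%.
Reserves = 44,810/3,865 = 11.6 months.
Program A: score 793 ≥ 620; DTI 42.1% > 40%; LTV 108.1% > 80%; reserves 11.6 ≥ 4 mo → does not qualify.
Program B: score 793 ≥ 720; DTI 42.1% ≤ 43%; LTV 108.1% > 85%; employment 95 ≥ 24 mo → does not qualify.
Program C: score 793 ≥ 600; DTI 42.1% > 40%; LTV 108.1% > 90% → does not qualify.

None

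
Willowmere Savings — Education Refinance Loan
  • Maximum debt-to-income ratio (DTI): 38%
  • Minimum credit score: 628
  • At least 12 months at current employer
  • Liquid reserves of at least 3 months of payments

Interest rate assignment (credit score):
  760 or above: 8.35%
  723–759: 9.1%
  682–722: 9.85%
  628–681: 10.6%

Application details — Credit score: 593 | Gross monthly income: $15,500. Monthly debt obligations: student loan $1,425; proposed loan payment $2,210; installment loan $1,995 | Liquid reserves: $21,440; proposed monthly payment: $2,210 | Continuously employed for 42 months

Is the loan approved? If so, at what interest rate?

Credit score 593 < 628 (below minimum)
Total monthly debts = (1,425 + 2,210 + 1,995) = 5,630. Debt-to-income = 5,630/15,500 = 36.3% — meets 38% limit
Liquid reserves cover 21,440/2,210 = 9.7 months — ≥ 3 required
Employment 42 ≥ 12 months
Not all requirements met → denied.

Denied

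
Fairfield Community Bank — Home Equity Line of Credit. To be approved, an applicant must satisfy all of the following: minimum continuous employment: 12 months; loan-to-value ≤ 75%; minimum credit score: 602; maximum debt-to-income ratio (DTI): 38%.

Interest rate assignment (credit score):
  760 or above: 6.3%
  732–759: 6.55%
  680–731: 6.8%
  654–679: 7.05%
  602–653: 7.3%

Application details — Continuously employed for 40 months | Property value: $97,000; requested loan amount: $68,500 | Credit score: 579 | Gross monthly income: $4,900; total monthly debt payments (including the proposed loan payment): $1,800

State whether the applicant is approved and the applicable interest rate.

Credit score 579 < 602 (below minimum)
Debt-to-income = 1,800/4,900 = 36.7% — meets 38% limit
Employment 40 ≥ 12 months
LTV: 68,500 ÷ 97,000 = 70.6%, within 75% cap
Not all requirements met → denied.

Denied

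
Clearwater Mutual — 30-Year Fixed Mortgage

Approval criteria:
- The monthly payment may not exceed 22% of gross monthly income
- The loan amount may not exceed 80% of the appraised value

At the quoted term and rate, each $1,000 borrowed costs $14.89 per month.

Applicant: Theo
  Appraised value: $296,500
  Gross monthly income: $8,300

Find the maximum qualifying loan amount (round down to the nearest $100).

Payment cap: 22% × $8,300 = $1,826/month.
At $14.89 per $1,000, that supports 1,826/14.89 × 1,000 ≈ $122,632 → $122,600.
LTV cap: 80% × $296,500 = $237,200 → $237,200.
Binding constraint: payment-to-income.

$122,600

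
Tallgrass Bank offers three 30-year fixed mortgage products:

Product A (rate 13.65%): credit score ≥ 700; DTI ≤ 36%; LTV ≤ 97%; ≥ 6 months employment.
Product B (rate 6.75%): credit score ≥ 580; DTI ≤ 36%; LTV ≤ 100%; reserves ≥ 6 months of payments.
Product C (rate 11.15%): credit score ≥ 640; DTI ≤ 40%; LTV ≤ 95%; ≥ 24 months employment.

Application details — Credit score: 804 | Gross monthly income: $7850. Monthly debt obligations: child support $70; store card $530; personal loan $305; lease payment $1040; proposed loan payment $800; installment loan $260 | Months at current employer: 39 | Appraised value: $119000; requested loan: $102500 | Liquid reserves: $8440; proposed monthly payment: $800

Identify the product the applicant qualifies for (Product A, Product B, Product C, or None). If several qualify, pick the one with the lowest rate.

Total debts = (70 + 530 + 305 + 1,040 + 800 + 260) = 3,005; DTI = 3,005/7,850 = 38.3%.
LTV = 102,500/119,000 = 86.1%.
Reserves = 8,440/800 = 10.6 months.
Product A: score 804 ≥ 700; DTI 38.3% > 36%; LTV 86.1% ≤ 97%; employment 39 ≥ 6 mo → does not qualify.
Product B: score 804 ≥ 580; DTI 38.3% > 36%; LTV 86.1% ≤ 100%; reserves 10.6 ≥ 6 mo → does not qualify.
Product C: score 804 ≥ 640; DTI 38.3% ≤ 40%; LTV 86.1% ≤ 95%; employment 39 ≥ 24 mo → qualifies.

Product C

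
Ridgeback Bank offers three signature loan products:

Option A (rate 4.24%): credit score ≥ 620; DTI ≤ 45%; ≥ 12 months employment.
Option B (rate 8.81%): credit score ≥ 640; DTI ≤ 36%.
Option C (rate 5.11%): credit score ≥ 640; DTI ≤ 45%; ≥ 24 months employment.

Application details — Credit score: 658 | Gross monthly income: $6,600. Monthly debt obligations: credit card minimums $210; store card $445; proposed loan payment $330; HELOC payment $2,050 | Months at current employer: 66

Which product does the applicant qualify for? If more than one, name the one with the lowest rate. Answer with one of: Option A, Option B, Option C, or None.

None

Total debts = (210 + 445 + 330 + 2,050) = 3,035; DTI = 3,035/6,600 = 46%.
Option A: score 658 ≥ 620; DTI 46% > 45%; employment 66 ≥ 12 mo → does not qualify.
Option B: score 658 ≥ 640; DTI 46% > 36% → does not qualify.
Option C: score 658 ≥ 640; DTI 46% > 45%; employment 66 ≥ 24 mo → does not qualify.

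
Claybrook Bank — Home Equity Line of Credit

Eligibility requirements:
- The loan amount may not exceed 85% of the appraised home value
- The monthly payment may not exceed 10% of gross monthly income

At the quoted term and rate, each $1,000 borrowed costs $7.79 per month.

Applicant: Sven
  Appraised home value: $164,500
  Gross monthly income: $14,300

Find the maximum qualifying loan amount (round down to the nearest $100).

$139,800

Payment cap: 10% × $14,300 = $1,430/month.
At $7.79 per $1,000, that supports 1,430/7.79 × 1,000 ≈ $183,568 → $183,500.
LTV cap: 85% × $164,500 = $139,825 → $139,800.
Binding constraint: loan-to-value.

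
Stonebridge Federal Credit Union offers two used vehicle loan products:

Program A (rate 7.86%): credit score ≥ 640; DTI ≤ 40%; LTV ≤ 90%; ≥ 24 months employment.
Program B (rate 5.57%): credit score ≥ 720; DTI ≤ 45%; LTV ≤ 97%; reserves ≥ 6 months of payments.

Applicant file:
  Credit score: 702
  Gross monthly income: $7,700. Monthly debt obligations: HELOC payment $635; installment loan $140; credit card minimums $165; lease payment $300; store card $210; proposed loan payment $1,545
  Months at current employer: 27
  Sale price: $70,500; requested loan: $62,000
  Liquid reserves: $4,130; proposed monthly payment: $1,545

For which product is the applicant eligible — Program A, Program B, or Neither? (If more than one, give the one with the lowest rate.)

Program A

Total debts = (635 + 140 + 165 + 300 + 210 + 1,545) = 2,995; DTI = 2,995/7,700 = 38.9%.
LTV = 62,000/70,500 = 87.9%.
Reserves = 4,130/1,545 = 2.7 months.
Program A: score 702 ≥ 640; DTI 38.9% ≤ 40%; LTV 87.9% ≤ 90%; employment 27 ≥ 24 mo → qualifies.
Program B: score 702 < 720; DTI 38.9% ≤ 45%; LTV 87.9% ≤ 97%; reserves 2.7 < 6 mo → does not qualify.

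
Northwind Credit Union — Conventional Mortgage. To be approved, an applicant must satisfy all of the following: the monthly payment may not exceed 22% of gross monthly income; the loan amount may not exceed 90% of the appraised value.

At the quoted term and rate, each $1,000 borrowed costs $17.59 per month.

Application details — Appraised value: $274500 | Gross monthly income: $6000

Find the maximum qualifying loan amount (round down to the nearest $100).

Payment cap: 22% × $6,000 = $1,320/month.
At $17.59 per $1,000, that supports 1,320/17.59 × 1,000 ≈ $75,042 → $75,000.
LTV cap: 90% × $274,500 = $247,050 → $247,000.
Binding constraint: payment-to-income.

$75,000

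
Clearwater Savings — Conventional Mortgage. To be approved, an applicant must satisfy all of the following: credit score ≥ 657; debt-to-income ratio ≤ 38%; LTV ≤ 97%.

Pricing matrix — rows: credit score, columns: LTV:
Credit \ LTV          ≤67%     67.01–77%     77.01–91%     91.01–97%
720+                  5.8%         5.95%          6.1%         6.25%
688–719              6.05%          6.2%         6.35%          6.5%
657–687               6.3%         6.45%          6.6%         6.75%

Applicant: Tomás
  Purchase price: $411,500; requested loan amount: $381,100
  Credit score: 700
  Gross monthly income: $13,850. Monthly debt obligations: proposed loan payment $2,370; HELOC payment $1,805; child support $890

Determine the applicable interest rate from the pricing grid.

Credit score 700 ≥ 657; Total monthly debts = (2,370 + 1,805 + 890) = 5,065. Debt-to-income = 5,065/13,850 = 36.6% — meets 38% limit
LTV = 381,100/411,500 = 92.6% ≤ 97%
Score 700 is in the 688–719 band; LTV 92.6% is in the 91.01–97% band → 6.5%.

6.5%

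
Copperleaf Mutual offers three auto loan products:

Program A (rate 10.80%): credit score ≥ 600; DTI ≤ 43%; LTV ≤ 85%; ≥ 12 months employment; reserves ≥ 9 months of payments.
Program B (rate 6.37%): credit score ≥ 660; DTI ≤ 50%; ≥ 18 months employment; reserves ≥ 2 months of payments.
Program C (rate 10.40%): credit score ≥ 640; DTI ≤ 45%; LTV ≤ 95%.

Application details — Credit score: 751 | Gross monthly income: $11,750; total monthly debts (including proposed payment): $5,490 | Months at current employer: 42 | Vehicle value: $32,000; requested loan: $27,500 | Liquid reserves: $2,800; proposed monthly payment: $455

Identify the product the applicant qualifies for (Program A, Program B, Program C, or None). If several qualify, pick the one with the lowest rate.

Program B

DTI = 5,490/11,750 = 46.7%.
LTV = 27,500/32,000 = 85.9%.
Reserves = 2,800/455 = 6.2 months.
Program A: score 751 ≥ 600; DTI 46.7% > 43%; LTV 85.9% > 85%; employment 42 ≥ 12 mo; reserves 6.2 < 9 mo → does not qualify.
Program B: score 751 ≥ 660; DTI 46.7% ≤ 50%; employment 42 ≥ 18 mo; reserves 6.2 ≥ 2 mo → qualifies.
Program C: score 751 ≥ 640; DTI 46.7% > 45%; LTV 85.9% ≤ 95% → does not qualify.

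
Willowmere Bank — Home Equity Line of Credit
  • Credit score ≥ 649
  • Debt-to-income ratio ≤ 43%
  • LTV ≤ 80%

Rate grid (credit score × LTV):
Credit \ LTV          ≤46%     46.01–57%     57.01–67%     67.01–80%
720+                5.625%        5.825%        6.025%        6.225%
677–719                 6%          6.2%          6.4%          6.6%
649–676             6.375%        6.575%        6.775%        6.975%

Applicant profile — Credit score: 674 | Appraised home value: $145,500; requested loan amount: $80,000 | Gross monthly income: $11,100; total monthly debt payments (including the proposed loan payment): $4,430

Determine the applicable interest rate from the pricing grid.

6.575%

Credit score 674 ≥ 649; DTI = 4,430/11,100 = 39.9% ≤ 43%
LTV = 80,000/145,500 = 55% ≤ 80%
Score 674 is in the 649–676 band; LTV 55% is in the 46.01–57% band → 6.575%.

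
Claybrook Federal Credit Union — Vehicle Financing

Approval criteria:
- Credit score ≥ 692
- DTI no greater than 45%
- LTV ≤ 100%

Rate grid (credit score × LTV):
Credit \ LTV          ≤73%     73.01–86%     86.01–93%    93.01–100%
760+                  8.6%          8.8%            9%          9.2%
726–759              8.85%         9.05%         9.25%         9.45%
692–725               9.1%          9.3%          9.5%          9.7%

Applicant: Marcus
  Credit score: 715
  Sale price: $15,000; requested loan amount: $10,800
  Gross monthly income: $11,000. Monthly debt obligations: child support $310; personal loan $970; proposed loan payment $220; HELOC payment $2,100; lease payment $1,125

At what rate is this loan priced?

Credit score 715 ≥ 692; Total monthly debts = (310 + 970 + 220 + 2,100 + 1,125) = 4,725. Debt-to-income = 4,725/11,000 = 43% — meets 45% limit
LTV: 10,800 ÷ 15,000 = 72%, within 100% cap
Row: 715 falls in 692–725. Column: 72% falls in ≤73%. Rate = 9.1%.

9.1%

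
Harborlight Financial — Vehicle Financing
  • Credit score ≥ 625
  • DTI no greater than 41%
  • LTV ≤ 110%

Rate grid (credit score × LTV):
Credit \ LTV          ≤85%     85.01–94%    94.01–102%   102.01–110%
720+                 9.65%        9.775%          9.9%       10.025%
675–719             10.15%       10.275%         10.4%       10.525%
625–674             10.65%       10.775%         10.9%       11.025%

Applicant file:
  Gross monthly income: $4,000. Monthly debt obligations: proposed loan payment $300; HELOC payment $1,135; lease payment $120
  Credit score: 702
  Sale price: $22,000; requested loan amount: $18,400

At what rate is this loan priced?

10.15%

Credit score 702 ≥ 625; Total monthly debts = (300 + 1,135 + 120) = 1,555. DTI: 1,555 ÷ 4,000 = 38.9%, within the 41% cap
LTV = 18,400/22,000 = 83.6% ≤ 110%
Credit 702 → row 675–719; LTV 83.6% → column ≤85%. Grid cell → 10.15%.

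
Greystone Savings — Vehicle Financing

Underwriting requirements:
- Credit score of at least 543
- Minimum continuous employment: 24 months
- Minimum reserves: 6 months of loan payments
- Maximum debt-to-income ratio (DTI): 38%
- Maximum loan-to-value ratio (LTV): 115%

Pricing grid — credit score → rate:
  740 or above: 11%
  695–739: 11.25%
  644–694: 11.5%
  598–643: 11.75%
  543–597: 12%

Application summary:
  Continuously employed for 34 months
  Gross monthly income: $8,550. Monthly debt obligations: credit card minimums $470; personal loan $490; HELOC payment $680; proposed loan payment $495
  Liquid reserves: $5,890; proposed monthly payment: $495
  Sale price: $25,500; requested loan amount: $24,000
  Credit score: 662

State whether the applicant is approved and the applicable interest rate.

Approved at 11.5%

Credit score 662 ≥ 543 (meets minimum)
Employment 34 ≥ 24 months
Reserves = 5,890/495 = 11.9 months ≥ 6
LTV: 24,000 ÷ 25,500 = 94.1%, within 115% cap
Total monthly debts = (470 + 490 + 680 + 495) = 2,135. Debt-to-income = 2,135/8,550 = 25% — meets 38% limit
All requirements met. Score 662 falls in the 644–694 tier → 11.5%.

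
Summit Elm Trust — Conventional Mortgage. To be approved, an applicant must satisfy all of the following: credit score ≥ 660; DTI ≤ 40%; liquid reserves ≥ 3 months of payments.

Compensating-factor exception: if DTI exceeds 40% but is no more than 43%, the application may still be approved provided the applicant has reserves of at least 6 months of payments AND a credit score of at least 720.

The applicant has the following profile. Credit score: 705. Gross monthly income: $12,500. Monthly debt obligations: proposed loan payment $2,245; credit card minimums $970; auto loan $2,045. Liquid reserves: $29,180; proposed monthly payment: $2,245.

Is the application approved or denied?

Credit score 705 ≥ 660 (meets base)
Total debts = (2,245 + 970 + 2,045) = 5,260. DTI = 5,260/12,500 = 42.1% > 40% — standard DTI limit exceeded.
Reserves = 29,180/2,245 = 13.0 months ≥ 3
DTI 42.1% is within the 40%–43% exception band; checking compensating factors.
Reserves 13.0 ≥ 6 months; credit score 705 < 720.
Override conditions not both satisfied; exception does not apply.

Denied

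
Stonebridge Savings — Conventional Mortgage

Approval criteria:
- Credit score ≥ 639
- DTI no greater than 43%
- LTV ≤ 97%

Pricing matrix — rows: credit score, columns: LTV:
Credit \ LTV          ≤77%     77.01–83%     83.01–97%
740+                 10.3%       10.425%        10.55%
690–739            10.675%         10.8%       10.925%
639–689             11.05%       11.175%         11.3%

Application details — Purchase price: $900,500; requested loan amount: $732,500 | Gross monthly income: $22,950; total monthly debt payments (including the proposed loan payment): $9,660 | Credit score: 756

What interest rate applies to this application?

10.425%

Credit score 756 ≥ 639; Debt-to-income = 9,660/22,950 = 42.1% — meets 43% limit
LTV = 732,500/900,500 = 81.3% ≤ 97%
Row: 756 falls in 740+. Column: 81.3% falls in 77.01–83%. Rate = 10.425%.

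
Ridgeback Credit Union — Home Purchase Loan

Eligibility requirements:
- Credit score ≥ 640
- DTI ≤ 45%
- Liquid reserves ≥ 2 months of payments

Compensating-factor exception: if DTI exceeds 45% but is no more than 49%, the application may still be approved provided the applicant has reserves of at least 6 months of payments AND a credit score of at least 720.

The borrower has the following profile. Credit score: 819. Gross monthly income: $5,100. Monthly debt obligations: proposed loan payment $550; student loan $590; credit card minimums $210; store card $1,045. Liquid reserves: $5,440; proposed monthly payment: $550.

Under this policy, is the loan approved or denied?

Approved

Credit score 819 ≥ 640 (meets base)
Total debts = (550 + 590 + 210 + 1,045) = 2,395. DTI: 2,395 ÷ 5,100 = 47%, over the 45% base limit.
Reserves = 5,440/550 = 9.9 months ≥ 2
47% falls in the override range (45%–49%), so the compensating-factor test applies.
Override check — reserves: 9.9 mo (ok); score: 819 (ok).
Both override conditions satisfied; DTI exception granted.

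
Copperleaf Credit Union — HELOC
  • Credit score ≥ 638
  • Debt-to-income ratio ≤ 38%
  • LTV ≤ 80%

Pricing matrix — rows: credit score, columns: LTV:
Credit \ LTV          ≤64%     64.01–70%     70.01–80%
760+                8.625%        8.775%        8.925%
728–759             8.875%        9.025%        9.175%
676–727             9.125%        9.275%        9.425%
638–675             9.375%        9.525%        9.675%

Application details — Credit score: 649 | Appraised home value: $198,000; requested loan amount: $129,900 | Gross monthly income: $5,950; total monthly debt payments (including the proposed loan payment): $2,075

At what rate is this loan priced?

Credit score 649 ≥ 638; Debt-to-income = 2,075/5,950 = 34.9% — meets 38% limit
Loan-to-value = 129,900/198,000 = 65.6% — pass (80% max)
Credit 649 → row 638–675; LTV 65.6% → column 64.01–70%. Grid cell → 9.525%.

9.525%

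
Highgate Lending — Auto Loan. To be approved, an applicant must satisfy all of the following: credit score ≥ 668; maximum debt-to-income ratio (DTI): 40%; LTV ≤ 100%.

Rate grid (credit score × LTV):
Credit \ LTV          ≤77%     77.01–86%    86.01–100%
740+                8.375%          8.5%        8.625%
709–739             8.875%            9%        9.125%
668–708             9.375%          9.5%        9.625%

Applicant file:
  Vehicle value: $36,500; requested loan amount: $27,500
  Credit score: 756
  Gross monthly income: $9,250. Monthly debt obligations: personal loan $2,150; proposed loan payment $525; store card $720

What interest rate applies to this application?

Credit score 756 ≥ 668; Total monthly debts = (2,150 + 525 + 720) = 3,395. Debt-to-income = 3,395/9,250 = 36.7% — meets 40% limit
LTV: 27,500 ÷ 36,500 = 75.3%, within 100% cap
Credit 756 → row 740+; LTV 75.3% → column ≤77%. Grid cell → 8.375%.

8.375%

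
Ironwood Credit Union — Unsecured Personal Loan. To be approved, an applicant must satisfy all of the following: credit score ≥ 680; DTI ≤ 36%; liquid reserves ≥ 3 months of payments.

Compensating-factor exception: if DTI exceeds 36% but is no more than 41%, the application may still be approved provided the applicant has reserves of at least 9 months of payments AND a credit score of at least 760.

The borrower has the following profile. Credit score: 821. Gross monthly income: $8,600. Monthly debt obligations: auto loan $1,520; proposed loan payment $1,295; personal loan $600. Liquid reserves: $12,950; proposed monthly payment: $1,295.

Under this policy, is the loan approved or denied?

Approved

Credit score 821 ≥ 680 (meets base)
Total debts = (1,520 + 1,295 + 600) = 3,415. DTI: 3,415 ÷ 8,600 = 39.7%, over the 36% base limit.
Reserves: 12,950 ÷ 1,295 = 10.0 months (meets 3-month minimum)
DTI 39.7% is within the 36%–41% exception band; checking compensating factors.
Override check — reserves: 10.0 mo (ok); score: 821 (ok).
Both compensating conditions met → exception applies.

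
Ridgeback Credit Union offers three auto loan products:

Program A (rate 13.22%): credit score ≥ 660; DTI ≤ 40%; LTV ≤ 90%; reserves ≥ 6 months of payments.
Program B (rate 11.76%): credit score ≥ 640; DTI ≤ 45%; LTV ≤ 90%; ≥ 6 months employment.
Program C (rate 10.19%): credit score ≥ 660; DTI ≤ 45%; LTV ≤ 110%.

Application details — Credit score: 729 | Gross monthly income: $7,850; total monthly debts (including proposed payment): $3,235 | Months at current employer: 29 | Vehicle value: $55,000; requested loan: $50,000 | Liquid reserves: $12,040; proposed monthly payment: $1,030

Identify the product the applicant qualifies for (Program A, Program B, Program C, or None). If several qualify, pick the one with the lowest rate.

Program C

DTI = 3,235/7,850 = 41.2%.
LTV = 50,000/55,000 = 90.9%.
Reserves = 12,040/1,030 = 11.7 months.
Program A: score 729 ≥ 660; DTI 41.2% > 40%; LTV 90.9% > 90%; reserves 11.7 ≥ 6 mo → does not qualify.
Program B: score 729 ≥ 640; DTI 41.2% ≤ 45%; LTV 90.9% > 90%; employment 29 ≥ 6 mo → does not qualify.
Program C: score 729 ≥ 660; DTI 41.2% ≤ 45%; LTV 90.9% ≤ 110% → qualifies.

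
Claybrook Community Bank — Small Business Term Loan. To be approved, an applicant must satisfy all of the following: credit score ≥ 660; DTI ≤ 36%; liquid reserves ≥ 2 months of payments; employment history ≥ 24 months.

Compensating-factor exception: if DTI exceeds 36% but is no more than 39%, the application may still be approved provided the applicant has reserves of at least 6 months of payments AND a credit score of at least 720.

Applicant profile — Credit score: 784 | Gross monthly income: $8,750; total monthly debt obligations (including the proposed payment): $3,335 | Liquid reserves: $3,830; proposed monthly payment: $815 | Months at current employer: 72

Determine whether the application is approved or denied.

Credit score 784 ≥ 660 (meets base)
DTI = 3,335/8,750 = 38.1% > 36% — standard DTI limit exceeded.
Reserves: 3,830 ÷ 815 = 4.7 months (meets 2-month minimum)
Employment 72 ≥ 24 months
38.1% falls in the override range (36%–39%), so the compensating-factor test applies.
Reserves 4.7 < 6 months; credit score 784 ≥ 720.
Compensating-factor requirement not fully met.

Denied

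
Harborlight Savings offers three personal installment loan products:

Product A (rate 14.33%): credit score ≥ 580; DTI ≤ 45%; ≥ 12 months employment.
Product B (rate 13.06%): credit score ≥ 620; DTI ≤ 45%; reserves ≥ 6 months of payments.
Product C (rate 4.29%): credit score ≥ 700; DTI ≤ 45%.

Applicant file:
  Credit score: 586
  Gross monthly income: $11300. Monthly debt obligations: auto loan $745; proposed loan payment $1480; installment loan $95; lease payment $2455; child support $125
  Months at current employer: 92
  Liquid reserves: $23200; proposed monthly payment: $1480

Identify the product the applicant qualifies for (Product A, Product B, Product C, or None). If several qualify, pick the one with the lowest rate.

Total debts = (745 + 1,480 + 95 + 2,455 + 125) = 4,900; DTI = 4,900/11,300 = 43.4%.
Reserves = 23,200/1,480 = 15.7 months.
Product A: score 586 ≥ 580; DTI 43.4% ≤ 45%; employment 92 ≥ 12 mo → qualifies.
Product B: score 586 < 620; DTI 43.4% ≤ 45%; reserves 15.7 ≥ 6 mo → does not qualify.
Product C: score 586 < 700; DTI 43.4% ≤ 45% → does not qualify.

Product A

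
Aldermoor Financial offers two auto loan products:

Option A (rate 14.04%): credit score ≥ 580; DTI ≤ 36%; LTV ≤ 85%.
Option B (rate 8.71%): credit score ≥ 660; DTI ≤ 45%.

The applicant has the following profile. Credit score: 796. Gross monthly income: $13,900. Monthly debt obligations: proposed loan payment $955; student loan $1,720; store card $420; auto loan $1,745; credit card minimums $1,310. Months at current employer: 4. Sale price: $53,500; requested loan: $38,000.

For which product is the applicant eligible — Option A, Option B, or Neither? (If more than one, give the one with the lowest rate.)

Total debts = (955 + 1,720 + 420 + 1,745 + 1,310) = 6,150; DTI = 6,150/13,900 = 44.2%.
LTV = 38,000/53,500 = 71%.
Option A: score 796 ≥ 580; DTI 44.2% > 36%; LTV 71% ≤ 85% → does not qualify.
Option B: score 796 ≥ 660; DTI 44.2% ≤ 45% → qualifies.

Option B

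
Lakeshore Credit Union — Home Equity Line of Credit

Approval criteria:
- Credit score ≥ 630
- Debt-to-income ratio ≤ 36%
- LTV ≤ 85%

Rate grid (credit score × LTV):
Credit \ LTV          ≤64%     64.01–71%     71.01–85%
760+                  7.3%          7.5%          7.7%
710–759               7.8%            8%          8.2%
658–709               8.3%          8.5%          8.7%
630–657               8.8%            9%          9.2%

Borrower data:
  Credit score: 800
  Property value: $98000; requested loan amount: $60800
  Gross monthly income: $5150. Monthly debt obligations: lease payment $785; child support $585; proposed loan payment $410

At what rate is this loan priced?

Credit score 800 ≥ 630; Total monthly debts = (785 + 585 + 410) = 1,780. DTI: 1,780 ÷ 5,150 = 34.6%, within the 36% cap
LTV: 60,800 ÷ 98,000 = 62%, within 85% cap
Score 800 is in the 760+ band; LTV 62% is in the ≤64% band → 7.3%.

7.3%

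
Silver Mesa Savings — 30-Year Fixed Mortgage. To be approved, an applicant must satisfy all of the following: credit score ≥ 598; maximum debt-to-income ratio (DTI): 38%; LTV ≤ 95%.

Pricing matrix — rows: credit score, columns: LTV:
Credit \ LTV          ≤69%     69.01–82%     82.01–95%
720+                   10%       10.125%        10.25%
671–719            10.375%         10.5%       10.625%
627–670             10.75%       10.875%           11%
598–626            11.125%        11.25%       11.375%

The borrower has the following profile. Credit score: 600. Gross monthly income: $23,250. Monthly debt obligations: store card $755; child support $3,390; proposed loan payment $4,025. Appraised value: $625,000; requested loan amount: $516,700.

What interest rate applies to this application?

11.375%

Credit score 600 ≥ 598; Total monthly debts = (755 + 3,390 + 4,025) = 8,170. DTI = 8,170/23,250 = 35.1% ≤ 38%
Loan-to-value = 516,700/625,000 = 82.7% — pass (95% max)
Score 600 is in the 598–626 band; LTV 82.7% is in the 82.01–95% band → 11.375%.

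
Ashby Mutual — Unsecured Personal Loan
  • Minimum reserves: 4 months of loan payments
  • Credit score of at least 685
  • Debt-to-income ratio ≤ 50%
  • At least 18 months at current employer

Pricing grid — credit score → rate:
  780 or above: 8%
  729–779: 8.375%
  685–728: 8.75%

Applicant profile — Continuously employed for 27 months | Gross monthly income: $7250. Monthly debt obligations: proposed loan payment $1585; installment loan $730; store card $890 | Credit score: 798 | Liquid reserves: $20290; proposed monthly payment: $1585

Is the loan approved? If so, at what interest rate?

Credit score 798 ≥ 685 (meets minimum)
Total monthly debts = (1,585 + 730 + 890) = 3,205. DTI: 3,205 ÷ 7,250 = 44.2%, within the 50% cap
Employment 27 ≥ 18 months
Reserves: 20,290 ÷ 1,585 = 12.8 months (meets 4-month minimum)
All requirements met. Score 798 falls in the 780 or above tier → 8%.

Approved at 8%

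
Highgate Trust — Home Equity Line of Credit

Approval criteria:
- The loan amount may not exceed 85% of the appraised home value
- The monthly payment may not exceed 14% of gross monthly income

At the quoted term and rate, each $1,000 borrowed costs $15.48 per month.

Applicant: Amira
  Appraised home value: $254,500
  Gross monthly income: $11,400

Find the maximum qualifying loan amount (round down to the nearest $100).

$103,100

Payment cap: 14% × $11,400 = $1,596/month.
At $15.48 per $1,000, that supports 1,596/15.48 × 1,000 ≈ $103,100 → $103,100.
LTV cap: 85% × $254,500 = $216,325 → $216,300.
Binding constraint: payment-to-income.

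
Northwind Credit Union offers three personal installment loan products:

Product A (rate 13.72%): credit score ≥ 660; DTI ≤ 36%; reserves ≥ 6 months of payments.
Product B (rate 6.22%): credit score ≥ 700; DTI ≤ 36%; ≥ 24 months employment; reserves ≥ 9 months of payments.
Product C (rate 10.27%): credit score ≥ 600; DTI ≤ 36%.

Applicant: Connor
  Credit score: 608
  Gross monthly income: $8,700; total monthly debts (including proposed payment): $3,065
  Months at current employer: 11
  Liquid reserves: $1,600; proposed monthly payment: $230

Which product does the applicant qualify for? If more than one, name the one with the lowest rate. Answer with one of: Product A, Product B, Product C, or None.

DTI = 3,065/8,700 = 35.2%.
Reserves = 1,600/230 = 7.0 months.
Product A: score 608 < 660; DTI 35.2% ≤ 36%; reserves 7.0 ≥ 6 mo → does not qualify.
Product B: score 608 < 700; DTI 35.2% ≤ 36%; employment 11 < 24 mo; reserves 7.0 < 9 mo → does not qualify.
Product C: score 608 ≥ 600; DTI 35.2% ≤ 36% → qualifies.

Product C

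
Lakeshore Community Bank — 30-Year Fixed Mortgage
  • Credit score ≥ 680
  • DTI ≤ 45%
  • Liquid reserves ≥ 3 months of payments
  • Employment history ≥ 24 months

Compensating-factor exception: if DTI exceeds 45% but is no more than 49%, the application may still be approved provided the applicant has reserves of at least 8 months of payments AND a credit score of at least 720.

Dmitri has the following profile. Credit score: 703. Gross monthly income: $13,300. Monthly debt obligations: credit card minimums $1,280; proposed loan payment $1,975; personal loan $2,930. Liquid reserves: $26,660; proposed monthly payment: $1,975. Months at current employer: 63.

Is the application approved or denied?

Credit score 703 ≥ 680 (meets base)
Total debts = (1,280 + 1,975 + 2,930) = 6,185. DTI = 6,185/13,300 = 46.5% > 45% — standard DTI limit exceeded.
Reserves: 26,660 ÷ 1,975 = 13.5 months (meets 3-month minimum)
Employment 63 ≥ 24 months
46.5% falls in the override range (45%–49%), so the compensating-factor test applies.
Reserves 13.5 ≥ 8 months; credit score 703 < 720.
Override conditions not both satisfied; exception does not apply.

Denied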